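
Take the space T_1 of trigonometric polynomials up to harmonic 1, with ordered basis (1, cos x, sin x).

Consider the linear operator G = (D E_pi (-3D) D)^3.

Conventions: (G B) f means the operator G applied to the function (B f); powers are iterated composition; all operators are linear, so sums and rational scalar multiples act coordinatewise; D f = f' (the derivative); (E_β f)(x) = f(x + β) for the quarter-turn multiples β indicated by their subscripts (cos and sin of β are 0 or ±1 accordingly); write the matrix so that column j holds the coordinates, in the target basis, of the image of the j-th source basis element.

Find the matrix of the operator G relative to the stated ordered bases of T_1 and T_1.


image of 1: 0
image of cos x: -27sin x
image of sin x: 27cos x
each image's coordinates form column j of the matrix

the matrix is [[0, 0, 0]; [0, 0, 27]; [0, -27, 0]] (rows listed top to bottom)


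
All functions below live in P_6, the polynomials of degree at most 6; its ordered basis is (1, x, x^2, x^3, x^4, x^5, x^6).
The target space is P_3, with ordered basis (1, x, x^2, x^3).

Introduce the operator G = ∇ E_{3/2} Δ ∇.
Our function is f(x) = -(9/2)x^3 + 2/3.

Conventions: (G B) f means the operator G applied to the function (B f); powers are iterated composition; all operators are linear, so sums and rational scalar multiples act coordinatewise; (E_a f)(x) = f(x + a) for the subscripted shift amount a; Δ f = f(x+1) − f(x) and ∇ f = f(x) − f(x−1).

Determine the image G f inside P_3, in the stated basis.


the image equals g(x) = -27

∇ f = -(27/2)x^2 + (27/2)x - 9/2
Δ ∇ f = -27x
E_{3/2} (Δ ∇) f = -27x - 81/2
∇ E_{3/2} (Δ ∇) f = -27


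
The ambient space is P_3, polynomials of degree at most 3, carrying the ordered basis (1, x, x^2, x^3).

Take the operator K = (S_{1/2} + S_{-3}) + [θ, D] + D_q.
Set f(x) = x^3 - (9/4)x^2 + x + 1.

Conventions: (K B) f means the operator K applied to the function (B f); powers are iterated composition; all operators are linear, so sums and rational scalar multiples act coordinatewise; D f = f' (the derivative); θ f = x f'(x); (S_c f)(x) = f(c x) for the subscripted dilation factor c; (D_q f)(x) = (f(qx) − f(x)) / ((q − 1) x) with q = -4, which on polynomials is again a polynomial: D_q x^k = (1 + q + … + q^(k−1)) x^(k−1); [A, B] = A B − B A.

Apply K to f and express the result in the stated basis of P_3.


S_{1/2} f = (1/8)x^3 - (9/16)x^2 + (1/2)x + 1
S_{-3} f = -27x^3 - (81/4)x^2 - 3x + 1
(S_{1/2} + S_{-3}) f = -(215/8)x^3 - (333/16)x^2 - (5/2)x + 2
D f = 3x^2 - (9/2)x + 1
θ D f = 6x^2 - (9/2)x
θ f = 3x^3 - (9/2)x^2 + x
D θ f = 9x^2 - 9x + 1
[θ, D] f = -3x^2 + (9/2)x - 1
D_q f = 13x^2 + (27/4)x + 1
((S_{1/2} + S_{-3}) + [θ, D] + D_q) f = -(215/8)x^3 - (173/16)x^2 + (35/4)x + 2

the image equals g(x) = -(215/8)x^3 - (173/16)x^2 + (35/4)x + 2


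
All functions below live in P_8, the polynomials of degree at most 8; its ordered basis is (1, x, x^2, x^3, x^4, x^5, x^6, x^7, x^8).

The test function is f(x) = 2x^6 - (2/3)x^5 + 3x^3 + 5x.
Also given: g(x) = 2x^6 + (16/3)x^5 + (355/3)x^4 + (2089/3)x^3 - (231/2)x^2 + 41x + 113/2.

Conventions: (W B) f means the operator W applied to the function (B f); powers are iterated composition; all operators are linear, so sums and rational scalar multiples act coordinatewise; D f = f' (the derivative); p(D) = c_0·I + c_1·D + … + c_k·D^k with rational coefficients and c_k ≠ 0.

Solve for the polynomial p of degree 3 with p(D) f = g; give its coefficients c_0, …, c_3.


D^0 f = 2x^6 - (2/3)x^5 + 3x^3 + 5x
D^1 f = 12x^5 - (10/3)x^4 + 9x^2 + 5
D^2 f = 60x^4 - (40/3)x^3 + 18x
D^3 f = 240x^3 - 40x^2 + 18
matching coefficients of g against c_0 f + c_1 Df + … from the top degree down determines the c_i
solution: c_0 = 1, c_1 = 1/2, c_2 = 2, c_3 = 3

p(D) = I + (1/2)·D + 2·D^2 + 3·D^3, i.e. c_0 = 1, c_1 = 1/2, c_2 = 2, c_3 = 3


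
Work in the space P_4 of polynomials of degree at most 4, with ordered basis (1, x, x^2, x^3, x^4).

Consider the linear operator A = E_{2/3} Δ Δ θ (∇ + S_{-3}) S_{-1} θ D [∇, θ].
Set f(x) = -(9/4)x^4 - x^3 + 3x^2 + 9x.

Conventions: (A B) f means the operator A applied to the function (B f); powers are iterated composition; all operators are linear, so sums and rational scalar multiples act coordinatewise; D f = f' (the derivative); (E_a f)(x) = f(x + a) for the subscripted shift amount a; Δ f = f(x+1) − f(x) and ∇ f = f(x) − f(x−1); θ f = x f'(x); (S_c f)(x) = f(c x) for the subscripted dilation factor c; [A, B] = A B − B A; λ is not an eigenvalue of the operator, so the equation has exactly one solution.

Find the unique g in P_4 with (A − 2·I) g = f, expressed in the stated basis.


write g with unknown coordinates in the stated basis and equate coefficients in (A − 2·I) g = f
solving from the highest basis element down gives g = (9/8)x^4 + (1/2)x^3 - (3/2)x^2 - (9/2)x + 486
check: A g = 972
so A g − 2·g = -(9/4)x^4 - x^3 + 3x^2 + 9x = f ✓

the image equals g(x) = (9/8)x^4 + (1/2)x^3 - (3/2)x^2 - (9/2)x + 486


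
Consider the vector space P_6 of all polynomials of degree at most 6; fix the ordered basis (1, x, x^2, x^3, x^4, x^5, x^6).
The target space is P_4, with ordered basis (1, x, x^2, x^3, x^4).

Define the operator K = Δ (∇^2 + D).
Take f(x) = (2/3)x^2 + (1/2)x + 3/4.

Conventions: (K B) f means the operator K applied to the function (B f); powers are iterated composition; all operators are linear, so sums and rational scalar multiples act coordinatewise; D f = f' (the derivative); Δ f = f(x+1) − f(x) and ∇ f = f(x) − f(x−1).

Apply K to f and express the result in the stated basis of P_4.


∇ f = (4/3)x - 1/6
∇ ∇ f = 4/3
D f = (4/3)x + 1/2
(∇^2 + D) f = (4/3)x + 11/6
Δ (∇^2 + D) f = 4/3

the image equals g(x) = 4/3


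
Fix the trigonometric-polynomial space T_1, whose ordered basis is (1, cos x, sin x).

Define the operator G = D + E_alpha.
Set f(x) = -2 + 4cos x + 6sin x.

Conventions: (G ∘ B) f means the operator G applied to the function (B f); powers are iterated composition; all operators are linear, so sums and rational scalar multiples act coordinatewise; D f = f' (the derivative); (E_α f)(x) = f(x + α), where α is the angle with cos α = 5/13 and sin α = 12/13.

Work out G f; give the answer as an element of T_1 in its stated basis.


g(x) = -2 + (170/13)cos x - (70/13)sin x

D f = 6cos x - 4sin x
E_alpha f = -2 + (92/13)cos x - (18/13)sin x
(D + E_alpha) f = -2 + (170/13)cos x - (70/13)sin x


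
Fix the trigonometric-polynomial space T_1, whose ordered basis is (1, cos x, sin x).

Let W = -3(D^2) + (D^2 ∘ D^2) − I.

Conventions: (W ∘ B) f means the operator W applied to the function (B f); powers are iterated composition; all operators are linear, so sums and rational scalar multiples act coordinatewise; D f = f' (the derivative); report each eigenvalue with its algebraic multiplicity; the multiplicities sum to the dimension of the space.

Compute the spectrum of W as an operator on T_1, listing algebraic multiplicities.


λ = -1 (multiplicity 1), λ = 3 (multiplicity 2)

image of 1: -1
image of cos x: 3cos x
image of sin x: 3sin x
the matrix is diagonal; its diagonal is (-1, 3, 3)
for a triangular matrix the eigenvalues are the diagonal entries, with algebraic multiplicity their repetition count


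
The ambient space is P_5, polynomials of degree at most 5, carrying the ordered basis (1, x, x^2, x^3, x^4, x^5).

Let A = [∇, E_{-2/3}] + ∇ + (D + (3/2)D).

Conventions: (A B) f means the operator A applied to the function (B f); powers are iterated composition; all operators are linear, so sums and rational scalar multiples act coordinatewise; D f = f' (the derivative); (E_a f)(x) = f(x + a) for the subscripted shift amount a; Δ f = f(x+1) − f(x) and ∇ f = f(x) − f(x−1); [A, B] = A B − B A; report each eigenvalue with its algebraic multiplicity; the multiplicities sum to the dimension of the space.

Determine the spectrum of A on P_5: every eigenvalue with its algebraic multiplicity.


image of 1: 0
image of x: 7/2
image of x^2: 7x - 1
image of x^3: (21/2)x^2 - 3x + 1
image of x^4: 14x^3 - 6x^2 + 4x - 1
image of x^5: (35/2)x^4 - 10x^3 + 10x^2 - 5x + 1
the matrix is upper triangular; its diagonal is (0, 0, 0, 0, 0, 0)
for a triangular matrix the eigenvalues are the diagonal entries, with algebraic multiplicity their repetition count

λ = 0 (multiplicity 6)


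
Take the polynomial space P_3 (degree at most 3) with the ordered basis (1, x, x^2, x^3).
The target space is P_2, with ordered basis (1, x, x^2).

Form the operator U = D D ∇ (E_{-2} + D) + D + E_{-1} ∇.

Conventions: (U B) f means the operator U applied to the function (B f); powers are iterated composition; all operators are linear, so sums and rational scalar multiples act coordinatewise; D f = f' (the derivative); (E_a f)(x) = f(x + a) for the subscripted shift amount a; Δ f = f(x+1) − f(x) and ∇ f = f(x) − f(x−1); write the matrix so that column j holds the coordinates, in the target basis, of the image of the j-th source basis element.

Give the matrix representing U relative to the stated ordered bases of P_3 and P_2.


the matrix is [[0, 2, -3, 13]; [0, 0, 4, -9]; [0, 0, 0, 6]] (rows listed top to bottom)

image of 1: 0
image of x: 2
image of x^2: 4x - 3
image of x^3: 6x^2 - 9x + 13
each image's coordinates form column j of the matrix


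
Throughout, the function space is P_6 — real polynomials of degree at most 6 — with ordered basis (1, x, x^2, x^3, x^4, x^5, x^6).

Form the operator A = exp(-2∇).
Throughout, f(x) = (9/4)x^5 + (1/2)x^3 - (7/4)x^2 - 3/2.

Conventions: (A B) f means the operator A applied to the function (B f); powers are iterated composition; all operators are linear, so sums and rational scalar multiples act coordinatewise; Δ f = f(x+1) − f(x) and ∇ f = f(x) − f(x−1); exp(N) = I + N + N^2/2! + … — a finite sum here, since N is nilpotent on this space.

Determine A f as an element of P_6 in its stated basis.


order-1 term: -(45/2)x^4 + 45x^3 - 48x^2 + (65/2)x - 9
order-2 term: 90x^3 - 270x^2 + 321x - 148
order-3 term: -180x^2 + 540x - 454
order-4 term: 180x - 360
order-5 term: -72
the series for exp(-2∇) f terminates at order 5
exp(-2∇) f = (9/4)x^5 - (45/2)x^4 + (271/2)x^3 - (1999/4)x^2 + (2147/2)x - 2089/2

the image equals g(x) = (9/4)x^5 - (45/2)x^4 + (271/2)x^3 - (1999/4)x^2 + (2147/2)x - 2089/2


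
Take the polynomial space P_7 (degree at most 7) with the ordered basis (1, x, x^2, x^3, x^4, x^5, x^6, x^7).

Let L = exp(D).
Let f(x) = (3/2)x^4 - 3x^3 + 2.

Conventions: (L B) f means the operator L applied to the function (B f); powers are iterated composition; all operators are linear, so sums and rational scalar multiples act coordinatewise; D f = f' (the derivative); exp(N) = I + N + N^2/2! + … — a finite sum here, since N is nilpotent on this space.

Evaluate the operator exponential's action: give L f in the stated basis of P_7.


order-1 term: 6x^3 - 9x^2
order-2 term: 9x^2 - 9x
order-3 term: 6x - 3
order-4 term: 3/2
the series for exp(D) f terminates at order 4
exp(D) f = (3/2)x^4 + 3x^3 - 3x + 1/2

the image equals g(x) = (3/2)x^4 + 3x^3 - 3x + 1/2


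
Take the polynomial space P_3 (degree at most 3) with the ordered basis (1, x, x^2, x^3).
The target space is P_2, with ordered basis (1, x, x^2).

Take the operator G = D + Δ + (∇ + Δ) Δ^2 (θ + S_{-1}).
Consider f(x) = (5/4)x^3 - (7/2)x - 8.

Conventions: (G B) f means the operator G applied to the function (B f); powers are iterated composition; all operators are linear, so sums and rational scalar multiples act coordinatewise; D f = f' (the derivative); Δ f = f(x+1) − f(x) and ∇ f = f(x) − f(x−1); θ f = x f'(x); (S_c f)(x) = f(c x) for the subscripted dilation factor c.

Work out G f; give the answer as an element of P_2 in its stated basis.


D f = (15/4)x^2 - 7/2
Δ f = (15/4)x^2 + (15/4)x - 9/4
θ f = (15/4)x^3 - (7/2)x
S_{-1} f = -(5/4)x^3 + (7/2)x - 8
(θ + S_{-1}) f = (5/2)x^3 - 8
Δ (θ + S_{-1}) f = (15/2)x^2 + (15/2)x + 5/2
Δ Δ (θ + S_{-1}) f = 15x + 15
∇ Δ^2 (θ + S_{-1}) f = 15
Δ Δ^2 (θ + S_{-1}) f = 15
(∇ + Δ) Δ^2 (θ + S_{-1}) f = 30
(D + Δ + (∇ + Δ) Δ^2 (θ + S_{-1})) f = (15/2)x^2 + (15/4)x + 97/4

g(x) = (15/2)x^2 + (15/4)x + 97/4


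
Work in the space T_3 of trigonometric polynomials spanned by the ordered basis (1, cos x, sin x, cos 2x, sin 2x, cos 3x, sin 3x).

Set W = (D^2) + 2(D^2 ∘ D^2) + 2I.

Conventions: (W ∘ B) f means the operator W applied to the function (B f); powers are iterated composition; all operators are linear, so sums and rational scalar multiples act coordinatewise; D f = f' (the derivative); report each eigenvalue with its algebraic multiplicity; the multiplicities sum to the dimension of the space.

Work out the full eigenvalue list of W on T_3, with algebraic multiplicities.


λ = 2 (multiplicity 1), λ = 3 (multiplicity 2), λ = 30 (multiplicity 2), λ = 155 (multiplicity 2)

image of 1: 2
image of cos x: 3cos x
image of sin x: 3sin x
image of cos 2x: 30cos 2x
image of sin 2x: 30sin 2x
image of cos 3x: 155cos 3x
image of sin 3x: 155sin 3x
the matrix is diagonal; its diagonal is (2, 3, 3, 30, 30, 155, 155)
for a triangular matrix the eigenvalues are the diagonal entries, with algebraic multiplicity their repetition count


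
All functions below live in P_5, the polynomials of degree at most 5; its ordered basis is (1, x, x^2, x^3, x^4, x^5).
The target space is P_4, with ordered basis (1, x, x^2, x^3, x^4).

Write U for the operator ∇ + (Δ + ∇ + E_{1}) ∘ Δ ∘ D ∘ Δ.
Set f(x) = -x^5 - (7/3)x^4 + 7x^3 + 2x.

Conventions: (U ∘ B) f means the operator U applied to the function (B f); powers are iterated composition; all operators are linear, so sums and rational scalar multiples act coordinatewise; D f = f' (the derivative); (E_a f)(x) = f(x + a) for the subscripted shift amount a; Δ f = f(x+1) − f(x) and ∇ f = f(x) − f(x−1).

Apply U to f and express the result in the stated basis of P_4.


g(x) = -5x^4 + (2/3)x^3 - 35x^2 - (1684/3)x - 1985/3

∇ f = -5x^4 + (2/3)x^3 + 25x^2 - (76/3)x + 31/3
Δ f = -5x^4 - (58/3)x^3 - 3x^2 + (20/3)x + 17/3
D Δ f = -20x^3 - 58x^2 - 6x + 20/3
Δ D Δ f = -60x^2 - 176x - 84
Δ (Δ ∘ D) Δ f = -120x - 236
∇ (Δ ∘ D) Δ f = -120x - 116
E_{1} (Δ ∘ D) Δ f = -60x^2 - 296x - 320
(Δ + ∇ + E_{1}) (Δ ∘ D) Δ f = -60x^2 - 536x - 672
(∇ + (Δ + ∇ + E_{1}) ∘ Δ ∘ D ∘ Δ) f = -5x^4 + (2/3)x^3 - 35x^2 - (1684/3)x - 1985/3


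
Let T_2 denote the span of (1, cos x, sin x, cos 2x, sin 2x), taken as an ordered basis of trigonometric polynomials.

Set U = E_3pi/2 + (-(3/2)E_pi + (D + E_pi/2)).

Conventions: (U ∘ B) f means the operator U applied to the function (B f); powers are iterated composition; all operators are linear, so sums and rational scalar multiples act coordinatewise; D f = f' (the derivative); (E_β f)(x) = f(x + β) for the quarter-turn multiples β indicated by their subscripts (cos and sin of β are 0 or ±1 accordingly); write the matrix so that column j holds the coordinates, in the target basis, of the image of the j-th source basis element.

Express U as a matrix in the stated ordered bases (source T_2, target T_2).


the matrix is [[1/2, 0, 0, 0, 0]; [0, 3/2, 1, 0, 0]; [0, -1, 3/2, 0, 0]; [0, 0, 0, -7/2, 2]; [0, 0, 0, -2, -7/2]] (rows listed top to bottom)

image of 1: 1/2
image of cos x: (3/2)cos x - sin x
image of sin x: cos x + (3/2)sin x
image of cos 2x: -(7/2)cos 2x - 2sin 2x
image of sin 2x: 2cos 2x - (7/2)sin 2x
each image's coordinates form column j of the matrix


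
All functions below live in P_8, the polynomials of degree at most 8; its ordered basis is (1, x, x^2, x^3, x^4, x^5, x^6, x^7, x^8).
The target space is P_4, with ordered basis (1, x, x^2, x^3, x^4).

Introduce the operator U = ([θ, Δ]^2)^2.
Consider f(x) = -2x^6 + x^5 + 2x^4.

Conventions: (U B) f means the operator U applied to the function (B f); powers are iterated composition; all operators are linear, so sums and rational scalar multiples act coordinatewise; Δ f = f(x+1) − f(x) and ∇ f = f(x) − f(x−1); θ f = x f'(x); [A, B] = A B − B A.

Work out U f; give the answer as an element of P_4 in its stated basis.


g(x) = -720x^2 - 5640x - 10992

Δ f = -12x^5 - 25x^4 - 22x^3 - 8x^2 + x + 1
θ Δ f = -60x^5 - 100x^4 - 66x^3 - 16x^2 + x
θ f = -12x^6 + 5x^5 + 8x^4
Δ θ f = -72x^5 - 155x^4 - 158x^3 - 82x^2 - 15x + 1
[θ, Δ] f = 12x^5 + 55x^4 + 92x^3 + 66x^2 + 16x - 1
Δ [θ, Δ] f = 60x^4 + 340x^3 + 726x^2 + 688x + 241
θ Δ [θ, Δ] f = 240x^4 + 1020x^3 + 1452x^2 + 688x
θ [θ, Δ] f = 60x^5 + 220x^4 + 276x^3 + 132x^2 + 16x
Δ θ [θ, Δ] f = 300x^4 + 1480x^3 + 2748x^2 + 2272x + 704
[θ, Δ] [θ, Δ] f = -60x^4 - 460x^3 - 1296x^2 - 1584x - 704
Δ [θ, Δ]^2 f = -240x^3 - 1740x^2 - 4212x - 3400
θ Δ [θ, Δ]^2 f = -720x^3 - 3480x^2 - 4212x
θ [θ, Δ]^2 f = -240x^4 - 1380x^3 - 2592x^2 - 1584x
Δ θ [θ, Δ]^2 f = -960x^3 - 5580x^2 - 10284x - 5796
[θ, Δ] [θ, Δ]^2 f = 240x^3 + 2100x^2 + 6072x + 5796
Δ [θ, Δ] [θ, Δ]^2 f = 720x^2 + 4920x + 8412
θ Δ [θ, Δ] [θ, Δ]^2 f = 1440x^2 + 4920x
θ [θ, Δ] [θ, Δ]^2 f = 720x^3 + 4200x^2 + 6072x
Δ θ [θ, Δ] [θ, Δ]^2 f = 2160x^2 + 10560x + 10992
[θ, Δ] [θ, Δ] [θ, Δ]^2 f = -720x^2 - 5640x - 10992


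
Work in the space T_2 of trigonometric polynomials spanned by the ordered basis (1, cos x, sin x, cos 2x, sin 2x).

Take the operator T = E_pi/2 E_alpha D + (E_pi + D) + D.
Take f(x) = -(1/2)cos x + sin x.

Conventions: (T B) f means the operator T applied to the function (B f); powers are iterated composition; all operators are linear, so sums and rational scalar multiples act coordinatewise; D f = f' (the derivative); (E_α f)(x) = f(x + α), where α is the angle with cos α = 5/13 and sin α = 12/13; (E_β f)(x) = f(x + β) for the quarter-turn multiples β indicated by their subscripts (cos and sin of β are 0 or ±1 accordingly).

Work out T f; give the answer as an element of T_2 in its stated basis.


g(x) = (23/13)cos x - (11/13)sin x

D f = cos x + (1/2)sin x
E_alpha D f = (11/13)cos x - (19/26)sin x
E_pi/2 E_alpha D f = -(19/26)cos x - (11/13)sin x
E_pi f = (1/2)cos x - sin x
D f = cos x + (1/2)sin x
(E_pi + D) f = (3/2)cos x - (1/2)sin x
D f = cos x + (1/2)sin x
(E_pi/2 E_alpha D + (E_pi + D) + D) f = (23/13)cos x - (11/13)sin x


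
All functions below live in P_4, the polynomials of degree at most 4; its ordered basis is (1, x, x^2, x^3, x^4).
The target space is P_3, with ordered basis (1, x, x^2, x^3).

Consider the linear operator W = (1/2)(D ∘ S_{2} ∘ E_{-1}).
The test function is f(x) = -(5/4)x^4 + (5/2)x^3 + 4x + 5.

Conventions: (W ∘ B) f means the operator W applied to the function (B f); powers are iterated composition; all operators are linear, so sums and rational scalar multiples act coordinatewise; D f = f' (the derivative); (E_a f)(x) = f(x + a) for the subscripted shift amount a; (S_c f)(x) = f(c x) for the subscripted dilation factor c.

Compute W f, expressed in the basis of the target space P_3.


E_{-1} f = -(5/4)x^4 + (15/2)x^3 - 15x^2 + (33/2)x - 11/4
S_{2} E_{-1} f = -20x^4 + 60x^3 - 60x^2 + 33x - 11/4
D S_{2} E_{-1} f = -80x^3 + 180x^2 - 120x + 33
((1/2)(D ∘ S_{2} ∘ E_{-1})) f = -40x^3 + 90x^2 - 60x + 33/2

the image equals g(x) = -40x^3 + 90x^2 - 60x + 33/2


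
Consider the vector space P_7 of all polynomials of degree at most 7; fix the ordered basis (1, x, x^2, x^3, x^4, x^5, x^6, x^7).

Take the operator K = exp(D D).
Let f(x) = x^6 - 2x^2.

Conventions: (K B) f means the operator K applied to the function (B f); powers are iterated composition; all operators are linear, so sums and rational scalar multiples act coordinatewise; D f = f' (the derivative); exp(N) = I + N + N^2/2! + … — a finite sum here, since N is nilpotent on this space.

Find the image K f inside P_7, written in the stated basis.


g(x) = x^6 + 30x^4 + 178x^2 + 116

order-1 term: 30x^4 - 4
order-2 term: 180x^2
order-3 term: 120
the series for exp(D D) f terminates at order 3
exp(D D) f = x^6 + 30x^4 + 178x^2 + 116


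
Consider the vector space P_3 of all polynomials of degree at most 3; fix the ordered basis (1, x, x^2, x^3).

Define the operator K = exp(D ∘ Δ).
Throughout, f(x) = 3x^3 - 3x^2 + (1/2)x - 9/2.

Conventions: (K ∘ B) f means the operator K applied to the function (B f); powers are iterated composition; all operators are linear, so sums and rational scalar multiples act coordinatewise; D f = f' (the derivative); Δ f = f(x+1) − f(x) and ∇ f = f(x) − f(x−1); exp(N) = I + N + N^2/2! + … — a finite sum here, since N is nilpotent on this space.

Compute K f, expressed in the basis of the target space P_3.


order-1 term: 18x + 3
the series for exp(D ∘ Δ) f terminates at order 1
exp(D ∘ Δ) f = 3x^3 - 3x^2 + (37/2)x - 3/2

g(x) = 3x^3 - 3x^2 + (37/2)x - 3/2


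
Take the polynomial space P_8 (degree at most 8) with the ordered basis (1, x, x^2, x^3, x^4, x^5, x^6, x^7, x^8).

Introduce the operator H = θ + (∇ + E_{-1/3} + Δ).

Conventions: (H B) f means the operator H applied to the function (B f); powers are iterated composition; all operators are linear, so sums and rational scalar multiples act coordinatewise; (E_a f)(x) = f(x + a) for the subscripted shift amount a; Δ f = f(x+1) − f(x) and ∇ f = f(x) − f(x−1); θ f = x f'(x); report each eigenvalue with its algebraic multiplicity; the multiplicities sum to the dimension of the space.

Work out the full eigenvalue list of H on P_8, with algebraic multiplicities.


λ = 1 (multiplicity 1), λ = 2 (multiplicity 1), λ = 3 (multiplicity 1), λ = 4 (multiplicity 1), λ = 5 (multiplicity 1), λ = 6 (multiplicity 1), λ = 7 (multiplicity 1), λ = 8 (multiplicity 1), λ = 9 (multiplicity 1)

image of 1: 1
image of x: 2x + 5/3
image of x^2: 3x^2 + (10/3)x + 1/9
image of x^3: 4x^3 + 5x^2 + (1/3)x + 53/27
image of x^4: 5x^4 + (20/3)x^3 + (2/3)x^2 + (212/27)x + 1/81
image of x^5: 6x^5 + (25/3)x^4 + (10/9)x^3 + (530/27)x^2 + (5/81)x + 485/243
image of x^6: 7x^6 + 10x^5 + (5/3)x^4 + (1060/27)x^3 + (5/27)x^2 + (970/81)x + 1/729
image of x^7: 8x^7 + (35/3)x^6 + (7/3)x^5 + (1855/27)x^4 + (35/81)x^3 + (3395/81)x^2 + (7/729)x + 4373/2187
image of x^8: 9x^8 + (40/3)x^7 + (28/9)x^6 + (2968/27)x^5 + (70/81)x^4 + (27160/243)x^3 + (28/729)x^2 + (34984/2187)x + 1/6561
the matrix is upper triangular; its diagonal is (1, 2, 3, 4, 5, 6, 7, 8, 9)
for a triangular matrix the eigenvalues are the diagonal entries, with algebraic multiplicity their repetition count


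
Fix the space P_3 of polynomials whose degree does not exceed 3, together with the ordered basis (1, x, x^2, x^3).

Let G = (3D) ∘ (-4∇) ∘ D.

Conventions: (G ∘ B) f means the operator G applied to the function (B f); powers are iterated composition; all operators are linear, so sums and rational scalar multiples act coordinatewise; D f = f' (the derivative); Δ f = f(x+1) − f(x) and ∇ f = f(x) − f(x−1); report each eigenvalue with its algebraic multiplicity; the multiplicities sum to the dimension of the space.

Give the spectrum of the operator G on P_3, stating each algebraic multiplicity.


λ = 0 (multiplicity 4)

image of 1: 0
image of x: 0
image of x^2: 0
image of x^3: -72
the matrix is upper triangular; its diagonal is (0, 0, 0, 0)
for a triangular matrix the eigenvalues are the diagonal entries, with algebraic multiplicity their repetition count


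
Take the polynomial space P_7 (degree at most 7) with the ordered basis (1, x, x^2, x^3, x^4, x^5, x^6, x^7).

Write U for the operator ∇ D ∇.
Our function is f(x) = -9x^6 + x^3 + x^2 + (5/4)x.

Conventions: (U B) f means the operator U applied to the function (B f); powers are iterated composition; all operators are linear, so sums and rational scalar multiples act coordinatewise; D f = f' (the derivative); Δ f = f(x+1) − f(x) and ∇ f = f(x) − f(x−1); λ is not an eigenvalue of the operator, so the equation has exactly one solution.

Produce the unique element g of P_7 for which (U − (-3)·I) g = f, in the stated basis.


g(x) = -3x^6 + (361/3)x^3 - (1079/3)x^2 + (5045/12)x - 1262/3

write g with unknown coordinates in the stated basis and equate coefficients in (U − (-3)·I) g = f
solving from the highest basis element down gives g = -3x^6 + (361/3)x^3 - (1079/3)x^2 + (5045/12)x - 1262/3
check: U g = -360x^3 + 1080x^2 - 1260x + 1262
so U g − (-3)·g = -9x^6 + x^3 + x^2 + (5/4)x = f ✓


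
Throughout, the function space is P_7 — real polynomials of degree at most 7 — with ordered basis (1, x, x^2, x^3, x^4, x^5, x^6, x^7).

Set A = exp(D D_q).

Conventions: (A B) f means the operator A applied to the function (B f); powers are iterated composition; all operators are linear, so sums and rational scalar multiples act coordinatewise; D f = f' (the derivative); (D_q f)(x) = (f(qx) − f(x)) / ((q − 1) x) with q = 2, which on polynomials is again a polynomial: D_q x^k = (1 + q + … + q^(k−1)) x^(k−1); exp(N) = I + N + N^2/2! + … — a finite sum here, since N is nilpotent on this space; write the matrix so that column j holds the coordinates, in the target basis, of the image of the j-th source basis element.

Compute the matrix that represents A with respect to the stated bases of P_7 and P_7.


the matrix is [[1, 0, 3, 0, 135/2, 0, 14175/2, 0]; [0, 1, 0, 14, 0, 868, 0, 220472]; [0, 0, 1, 0, 45, 0, 14175/2, 0]; [0, 0, 0, 1, 0, 124, 0, 47244]; [0, 0, 0, 0, 1, 0, 315, 0]; [0, 0, 0, 0, 0, 1, 0, 762]; [0, 0, 0, 0, 0, 0, 1, 0]; [0, 0, 0, 0, 0, 0, 0, 1]] (rows listed top to bottom)

image of 1: 1
image of x: x
image of x^2: x^2 + 3
image of x^3: x^3 + 14x
image of x^4: x^4 + 45x^2 + 135/2
image of x^5: x^5 + 124x^3 + 868x
image of x^6: x^6 + 315x^4 + (14175/2)x^2 + 14175/2
image of x^7: x^7 + 762x^5 + 47244x^3 + 220472x
each image's coordinates form column j of the matrix


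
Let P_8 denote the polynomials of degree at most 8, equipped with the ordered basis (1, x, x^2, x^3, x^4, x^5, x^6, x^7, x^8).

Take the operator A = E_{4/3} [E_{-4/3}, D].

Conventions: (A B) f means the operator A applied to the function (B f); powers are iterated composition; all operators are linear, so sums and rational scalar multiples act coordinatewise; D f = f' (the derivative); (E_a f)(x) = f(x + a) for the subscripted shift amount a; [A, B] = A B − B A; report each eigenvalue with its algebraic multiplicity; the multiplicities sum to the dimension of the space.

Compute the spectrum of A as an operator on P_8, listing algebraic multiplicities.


image of 1: 0
image of x: 0
image of x^2: 0
image of x^3: 0
image of x^4: 0
image of x^5: 0
image of x^6: 0
image of x^7: 0
image of x^8: 0
the matrix is upper triangular; its diagonal is (0, 0, 0, 0, 0, 0, 0, 0, 0)
for a triangular matrix the eigenvalues are the diagonal entries, with algebraic multiplicity their repetition count

λ = 0 (multiplicity 9)


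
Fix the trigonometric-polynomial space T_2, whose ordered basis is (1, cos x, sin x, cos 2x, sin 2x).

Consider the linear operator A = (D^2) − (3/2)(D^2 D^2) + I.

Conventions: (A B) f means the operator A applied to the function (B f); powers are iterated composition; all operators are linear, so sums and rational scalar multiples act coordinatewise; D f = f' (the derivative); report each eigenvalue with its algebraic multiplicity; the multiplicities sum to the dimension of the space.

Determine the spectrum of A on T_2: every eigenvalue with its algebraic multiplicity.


λ = -27 (multiplicity 2), λ = -3/2 (multiplicity 2), λ = 1 (multiplicity 1)

image of 1: 1
image of cos x: -(3/2)cos x
image of sin x: -(3/2)sin x
image of cos 2x: -27cos 2x
image of sin 2x: -27sin 2x
the matrix is diagonal; its diagonal is (1, -3/2, -3/2, -27, -27)
for a triangular matrix the eigenvalues are the diagonal entries, with algebraic multiplicity their repetition count


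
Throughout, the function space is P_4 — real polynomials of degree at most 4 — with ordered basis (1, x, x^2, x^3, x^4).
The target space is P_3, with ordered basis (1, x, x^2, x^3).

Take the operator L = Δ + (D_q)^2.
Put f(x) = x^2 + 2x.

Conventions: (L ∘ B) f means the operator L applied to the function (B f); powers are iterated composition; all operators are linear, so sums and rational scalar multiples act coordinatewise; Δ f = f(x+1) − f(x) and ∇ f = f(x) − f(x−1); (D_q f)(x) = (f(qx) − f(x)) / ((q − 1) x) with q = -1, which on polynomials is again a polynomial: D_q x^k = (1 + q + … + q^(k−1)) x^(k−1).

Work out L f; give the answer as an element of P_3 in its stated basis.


g(x) = 2x + 3

Δ f = 2x + 3
D_q f = 2
D_q D_q f = 0
(Δ + (D_q)^2) f = 2x + 3


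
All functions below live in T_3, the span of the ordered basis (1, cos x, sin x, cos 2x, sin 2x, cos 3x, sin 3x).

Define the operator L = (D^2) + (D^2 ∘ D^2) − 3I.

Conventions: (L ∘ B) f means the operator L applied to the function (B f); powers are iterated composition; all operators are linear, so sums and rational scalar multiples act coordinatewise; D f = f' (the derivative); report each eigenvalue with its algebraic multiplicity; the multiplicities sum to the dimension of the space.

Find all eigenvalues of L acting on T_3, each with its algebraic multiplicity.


λ = -3 (multiplicity 3), λ = 9 (multiplicity 2), λ = 69 (multiplicity 2)

image of 1: -3
image of cos x: -3cos x
image of sin x: -3sin x
image of cos 2x: 9cos 2x
image of sin 2x: 9sin 2x
image of cos 3x: 69cos 3x
image of sin 3x: 69sin 3x
the matrix is diagonal; its diagonal is (-3, -3, -3, 9, 9, 69, 69)
for a triangular matrix the eigenvalues are the diagonal entries, with algebraic multiplicity their repetition count


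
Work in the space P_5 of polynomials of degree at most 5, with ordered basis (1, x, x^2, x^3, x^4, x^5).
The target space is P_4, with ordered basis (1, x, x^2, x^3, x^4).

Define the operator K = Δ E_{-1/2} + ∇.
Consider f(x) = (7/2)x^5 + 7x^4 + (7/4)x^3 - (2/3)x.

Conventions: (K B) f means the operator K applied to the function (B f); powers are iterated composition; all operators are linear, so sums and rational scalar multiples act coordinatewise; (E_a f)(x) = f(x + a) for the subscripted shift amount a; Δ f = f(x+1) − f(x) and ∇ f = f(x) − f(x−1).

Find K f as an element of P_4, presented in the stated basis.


E_{-1/2} f = (7/2)x^5 - (7/4)x^4 - (7/2)x^3 + (7/2)x^2 - (169/96)x + 85/192
Δ E_{-1/2} f = (35/2)x^4 + 28x^3 + 14x^2 + 7x - 1/96
∇ f = (35/2)x^4 - 7x^3 - (7/4)x^2 + (21/4)x - 29/12
(Δ E_{-1/2} + ∇) f = 35x^4 + 21x^3 + (49/4)x^2 + (49/4)x - 233/96

the result is g(x) = 35x^4 + 21x^3 + (49/4)x^2 + (49/4)x - 233/96


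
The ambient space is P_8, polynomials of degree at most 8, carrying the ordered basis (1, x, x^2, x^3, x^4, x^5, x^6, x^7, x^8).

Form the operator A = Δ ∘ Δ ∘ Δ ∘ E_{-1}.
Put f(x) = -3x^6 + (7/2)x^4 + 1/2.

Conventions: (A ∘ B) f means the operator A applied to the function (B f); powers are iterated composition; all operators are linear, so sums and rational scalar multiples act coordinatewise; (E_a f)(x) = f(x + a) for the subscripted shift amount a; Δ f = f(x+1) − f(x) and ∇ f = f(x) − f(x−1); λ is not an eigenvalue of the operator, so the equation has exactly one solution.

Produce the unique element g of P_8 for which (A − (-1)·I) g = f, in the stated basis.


g(x) = -3x^6 + (7/2)x^4 + 360x^3 + 540x^2 + 456x - 4043/2

write g with unknown coordinates in the stated basis and equate coefficients in (A − (-1)·I) g = f
solving from the highest basis element down gives g = -3x^6 + (7/2)x^4 + 360x^3 + 540x^2 + 456x - 4043/2
check: A g = -360x^3 - 540x^2 - 456x + 2022
so A g − (-1)·g = -3x^6 + (7/2)x^4 + 1/2 = f ✓


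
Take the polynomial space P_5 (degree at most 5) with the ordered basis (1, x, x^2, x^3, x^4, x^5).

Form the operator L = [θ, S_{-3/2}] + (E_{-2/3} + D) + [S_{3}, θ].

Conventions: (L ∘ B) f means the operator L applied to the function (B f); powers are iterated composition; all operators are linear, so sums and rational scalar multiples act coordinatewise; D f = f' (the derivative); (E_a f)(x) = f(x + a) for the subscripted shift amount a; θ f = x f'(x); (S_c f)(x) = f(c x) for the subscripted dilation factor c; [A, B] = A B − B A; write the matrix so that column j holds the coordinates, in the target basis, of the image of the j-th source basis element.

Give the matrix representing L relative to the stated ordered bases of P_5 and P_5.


the matrix is [[1, 1/3, 4/9, -8/27, 16/81, -32/243]; [0, 1, 2/3, 4/3, -32/27, 80/81]; [0, 0, 1, 1, 8/3, -80/27]; [0, 0, 0, 1, 4/3, 40/9]; [0, 0, 0, 0, 1, 5/3]; [0, 0, 0, 0, 0, 1]] (rows listed top to bottom)

image of 1: 1
image of x: x + 1/3
image of x^2: x^2 + (2/3)x + 4/9
image of x^3: x^3 + x^2 + (4/3)x - 8/27
image of x^4: x^4 + (4/3)x^3 + (8/3)x^2 - (32/27)x + 16/81
image of x^5: x^5 + (5/3)x^4 + (40/9)x^3 - (80/27)x^2 + (80/81)x - 32/243
each image's coordinates form column j of the matrix


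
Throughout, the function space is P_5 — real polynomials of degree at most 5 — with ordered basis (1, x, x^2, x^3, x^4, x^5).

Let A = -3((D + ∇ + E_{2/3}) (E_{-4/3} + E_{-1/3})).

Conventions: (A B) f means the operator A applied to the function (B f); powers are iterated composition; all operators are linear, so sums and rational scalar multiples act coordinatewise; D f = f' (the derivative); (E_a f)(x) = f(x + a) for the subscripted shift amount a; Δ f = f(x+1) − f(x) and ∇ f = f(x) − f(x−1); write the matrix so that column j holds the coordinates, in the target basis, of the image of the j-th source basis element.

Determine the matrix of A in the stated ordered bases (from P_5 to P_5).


image of 1: -6
image of x: -6x - 11
image of x^2: -6x^2 - 22x + 73/3
image of x^3: -6x^3 - 33x^2 + 73x - 488/9
image of x^4: -6x^4 - 44x^3 + 146x^2 - (1952/9)x + 3163/27
image of x^5: -6x^5 - 55x^4 + (730/3)x^3 - (4880/9)x^2 + (15815/27)x - 20630/81
each image's coordinates form column j of the matrix

the matrix is [[-6, -11, 73/3, -488/9, 3163/27, -20630/81]; [0, -6, -22, 73, -1952/9, 15815/27]; [0, 0, -6, -33, 146, -4880/9]; [0, 0, 0, -6, -44, 730/3]; [0, 0, 0, 0, -6, -55]; [0, 0, 0, 0, 0, -6]] (rows listed top to bottom)


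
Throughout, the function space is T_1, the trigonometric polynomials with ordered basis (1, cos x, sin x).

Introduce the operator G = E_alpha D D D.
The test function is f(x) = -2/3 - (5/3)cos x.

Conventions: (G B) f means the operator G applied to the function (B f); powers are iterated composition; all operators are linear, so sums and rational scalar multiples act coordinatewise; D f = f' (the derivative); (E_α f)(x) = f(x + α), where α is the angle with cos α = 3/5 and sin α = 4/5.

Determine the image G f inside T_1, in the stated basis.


the result is g(x) = -(4/3)cos x - sin x

D f = (5/3)sin x
D D f = (5/3)cos x
D D D f = -(5/3)sin x
E_alpha D D D f = -(4/3)cos x - sin x


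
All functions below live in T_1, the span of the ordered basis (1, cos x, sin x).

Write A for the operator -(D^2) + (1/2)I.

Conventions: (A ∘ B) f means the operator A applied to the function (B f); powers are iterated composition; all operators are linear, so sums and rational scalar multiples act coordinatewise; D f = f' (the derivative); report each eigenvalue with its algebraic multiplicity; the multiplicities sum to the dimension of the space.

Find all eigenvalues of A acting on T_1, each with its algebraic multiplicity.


λ = 1/2 (multiplicity 1), λ = 3/2 (multiplicity 2)

image of 1: 1/2
image of cos x: (3/2)cos x
image of sin x: (3/2)sin x
the matrix is diagonal; its diagonal is (1/2, 3/2, 3/2)
for a triangular matrix the eigenvalues are the diagonal entries, with algebraic multiplicity their repetition count


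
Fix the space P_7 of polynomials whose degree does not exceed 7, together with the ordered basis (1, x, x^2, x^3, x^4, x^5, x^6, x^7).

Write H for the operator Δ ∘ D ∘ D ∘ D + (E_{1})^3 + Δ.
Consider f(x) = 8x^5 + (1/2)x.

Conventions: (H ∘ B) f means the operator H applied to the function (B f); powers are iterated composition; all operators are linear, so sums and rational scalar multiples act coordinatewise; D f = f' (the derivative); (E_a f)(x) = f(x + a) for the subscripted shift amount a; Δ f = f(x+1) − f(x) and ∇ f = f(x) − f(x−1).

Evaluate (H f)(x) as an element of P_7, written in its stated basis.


g(x) = 8x^5 + 160x^4 + 800x^3 + 2240x^2 + (8481/2)x + 2434

D f = 40x^4 + 1/2
D D f = 160x^3
D (D ∘ D) f = 480x^2
Δ D (D ∘ D) f = 960x + 480
E_{1} f = 8x^5 + 40x^4 + 80x^3 + 80x^2 + (81/2)x + 17/2
E_{1} E_{1} f = 8x^5 + 80x^4 + 320x^3 + 640x^2 + (1281/2)x + 257
E_{1} E_{1} E_{1} f = 8x^5 + 120x^4 + 720x^3 + 2160x^2 + (6481/2)x + 3891/2
Δ f = 40x^4 + 80x^3 + 80x^2 + 40x + 17/2
(Δ ∘ D ∘ D ∘ D + (E_{1})^3 + Δ) f = 8x^5 + 160x^4 + 800x^3 + 2240x^2 + (8481/2)x + 2434


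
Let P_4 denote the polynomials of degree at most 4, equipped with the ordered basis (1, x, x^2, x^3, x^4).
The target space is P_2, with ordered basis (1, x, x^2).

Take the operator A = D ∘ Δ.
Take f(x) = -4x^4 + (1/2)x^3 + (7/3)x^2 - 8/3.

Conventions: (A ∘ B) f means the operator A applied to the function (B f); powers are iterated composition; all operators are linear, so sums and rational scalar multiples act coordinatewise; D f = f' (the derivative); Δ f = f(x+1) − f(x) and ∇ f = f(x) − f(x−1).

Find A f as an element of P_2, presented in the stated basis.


Δ f = -16x^3 - (45/2)x^2 - (59/6)x - 7/6
D Δ f = -48x^2 - 45x - 59/6

the result is g(x) = -48x^2 - 45x - 59/6


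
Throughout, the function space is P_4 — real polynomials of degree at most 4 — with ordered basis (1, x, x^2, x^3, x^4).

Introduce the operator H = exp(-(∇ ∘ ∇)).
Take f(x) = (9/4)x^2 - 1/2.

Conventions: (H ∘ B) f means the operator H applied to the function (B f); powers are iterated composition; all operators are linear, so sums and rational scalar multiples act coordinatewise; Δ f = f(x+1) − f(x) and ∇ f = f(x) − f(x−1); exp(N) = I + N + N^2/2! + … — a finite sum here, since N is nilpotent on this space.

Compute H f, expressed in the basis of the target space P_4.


order-1 term: -9/2
the series for exp(-(∇ ∘ ∇)) f terminates at order 1
exp(-(∇ ∘ ∇)) f = (9/4)x^2 - 5

the image equals g(x) = (9/4)x^2 - 5


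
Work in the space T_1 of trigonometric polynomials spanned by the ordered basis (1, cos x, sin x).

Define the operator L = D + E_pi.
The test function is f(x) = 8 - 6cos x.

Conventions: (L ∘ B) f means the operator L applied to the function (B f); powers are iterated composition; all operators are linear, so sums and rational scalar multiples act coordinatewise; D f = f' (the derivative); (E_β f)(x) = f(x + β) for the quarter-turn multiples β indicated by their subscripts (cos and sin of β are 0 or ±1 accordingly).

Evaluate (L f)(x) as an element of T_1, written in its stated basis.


the image equals g(x) = 8 + 6cos x + 6sin x

D f = 6sin x
E_pi f = 8 + 6cos x
(D + E_pi) f = 8 + 6cos x + 6sin x


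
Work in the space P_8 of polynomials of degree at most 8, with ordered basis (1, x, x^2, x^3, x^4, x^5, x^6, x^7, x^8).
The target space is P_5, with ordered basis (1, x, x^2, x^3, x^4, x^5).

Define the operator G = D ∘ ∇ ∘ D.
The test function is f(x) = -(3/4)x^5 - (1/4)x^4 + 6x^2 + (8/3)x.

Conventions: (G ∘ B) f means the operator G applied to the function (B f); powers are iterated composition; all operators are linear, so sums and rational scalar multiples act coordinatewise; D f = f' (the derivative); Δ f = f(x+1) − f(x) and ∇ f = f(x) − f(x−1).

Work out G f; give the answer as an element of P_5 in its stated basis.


D f = -(15/4)x^4 - x^3 + 12x + 8/3
∇ D f = -15x^3 + (39/2)x^2 - 12x + 59/4
D ∇ D f = -45x^2 + 39x - 12

the image equals g(x) = -45x^2 + 39x - 12


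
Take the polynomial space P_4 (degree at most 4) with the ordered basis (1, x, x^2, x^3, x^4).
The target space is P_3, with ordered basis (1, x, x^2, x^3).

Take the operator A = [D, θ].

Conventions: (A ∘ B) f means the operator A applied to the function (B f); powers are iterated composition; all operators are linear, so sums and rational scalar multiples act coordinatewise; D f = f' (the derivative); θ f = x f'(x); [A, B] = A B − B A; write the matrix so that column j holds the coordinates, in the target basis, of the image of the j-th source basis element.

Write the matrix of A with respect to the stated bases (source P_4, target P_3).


image of 1: 0
image of x: 1
image of x^2: 2x
image of x^3: 3x^2
image of x^4: 4x^3
each image's coordinates form column j of the matrix

the matrix is [[0, 1, 0, 0, 0]; [0, 0, 2, 0, 0]; [0, 0, 0, 3, 0]; [0, 0, 0, 0, 4]] (rows listed top to bottom)
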